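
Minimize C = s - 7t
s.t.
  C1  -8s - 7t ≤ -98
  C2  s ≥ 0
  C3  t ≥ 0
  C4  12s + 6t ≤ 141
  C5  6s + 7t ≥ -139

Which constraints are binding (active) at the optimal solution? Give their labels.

Vertices and C = s - 7t:
  (0, 14) → C = -98
  (133/12, 4/3) → C = 7/4
  (0, 47/2) → C = -329/2

The minimum is at (0, 47/2). Substituting into each constraint, equality holds for C2 and C4; the remaining constraints have slack.

C2 and C4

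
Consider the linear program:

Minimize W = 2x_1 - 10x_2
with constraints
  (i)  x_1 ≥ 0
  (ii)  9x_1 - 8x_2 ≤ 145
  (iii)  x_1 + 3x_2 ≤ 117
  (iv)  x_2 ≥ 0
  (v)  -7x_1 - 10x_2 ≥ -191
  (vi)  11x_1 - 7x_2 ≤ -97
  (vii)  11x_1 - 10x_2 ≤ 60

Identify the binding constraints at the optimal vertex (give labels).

Extreme points and W = 2x_1 - 10x_2:
  (0, 191/10) → W = -191
  (0, 97/7) → W = -970/7
  (367/159, 2780/159) → W = -9022/53

The minimum is at (0, 191/10). Substituting into each constraint, equality holds for (i) and (v); the remaining constraints have slack.

(i) and (v)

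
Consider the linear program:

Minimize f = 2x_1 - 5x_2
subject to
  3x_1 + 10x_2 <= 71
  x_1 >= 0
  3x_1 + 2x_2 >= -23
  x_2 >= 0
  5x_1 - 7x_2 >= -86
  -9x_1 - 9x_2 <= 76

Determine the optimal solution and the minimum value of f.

Extreme points and f = 2x_1 - 5x_2:
  (0, 71/10) → f = -71/2
  (71/3, 0) → f = 142/3
  (0, 0) → f = 0

At the optimal vertex, 3x_1 + 10x_2 = 71 and x_1 = 0.
Solving simultaneously gives x_1 = 0, x_2 = 71/10.

x_1 = 0, x_2 = 71/10, minimum f = -71/2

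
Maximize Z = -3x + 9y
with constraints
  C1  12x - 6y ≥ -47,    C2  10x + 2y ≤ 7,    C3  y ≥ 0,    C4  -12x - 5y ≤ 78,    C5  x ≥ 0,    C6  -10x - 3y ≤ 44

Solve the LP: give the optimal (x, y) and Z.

Vertices and Z = -3x + 9y:
  (7/10, 0) → Z = -21/10
  (0, 7/2) → Z = 63/2
  (0, 0) → Z = 0

At the optimal vertex, 10x + 2y = 7 and x = 0.
Solving simultaneously gives x = 0, y = 7/2.

x = 0, y = 7/2, maximum Z = 63/2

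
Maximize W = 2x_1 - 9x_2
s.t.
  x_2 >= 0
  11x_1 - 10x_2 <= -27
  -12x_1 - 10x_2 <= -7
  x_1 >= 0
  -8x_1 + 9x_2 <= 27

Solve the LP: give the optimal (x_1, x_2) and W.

Feasible corners and W = 2x_1 - 9x_2:
  (0, 27/10) → W = -243/10
  (27/19, 81/19) → W = -675/19
  (0, 3) → W = -27

x_1 = 0, x_2 = 27/10, maximum W = -243/10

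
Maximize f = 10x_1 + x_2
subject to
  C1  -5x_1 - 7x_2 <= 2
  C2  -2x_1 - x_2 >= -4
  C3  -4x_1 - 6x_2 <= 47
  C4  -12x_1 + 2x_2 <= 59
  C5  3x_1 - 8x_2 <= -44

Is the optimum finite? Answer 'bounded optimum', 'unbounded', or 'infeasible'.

Vertices and f = 10x_1 + x_2:
  (-51/16, 83/8) → f = -43/2
  (-12/19, 100/19) → f = -20/19
  (-64/15, 39/10) → f = -1163/30
The feasible region has finitely many vertices and no improving ray; the maximum is -20/19 at (-12/19, 100/19).

bounded optimum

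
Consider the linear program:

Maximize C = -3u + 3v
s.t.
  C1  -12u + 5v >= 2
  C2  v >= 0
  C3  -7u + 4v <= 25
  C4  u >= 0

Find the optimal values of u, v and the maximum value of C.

u = 9, v = 22, maximum C = 39

Feasible corners and C = -3u + 3v:
  (9, 22) → C = 39
  (0, 2/5) → C = 6/5
  (0, 25/4) → C = 75/4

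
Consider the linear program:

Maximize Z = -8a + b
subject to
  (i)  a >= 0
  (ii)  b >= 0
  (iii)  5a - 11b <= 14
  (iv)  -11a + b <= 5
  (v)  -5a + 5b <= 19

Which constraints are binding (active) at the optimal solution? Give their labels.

Feasible corners and Z = -8a + b:
  (0, 0) → Z = 0
  (0, 19/5) → Z = 19/5
  (14/5, 0) → Z = -112/5
The feasible region is unbounded (it extends along (1, 1), (11, 5)), but Z strictly decreases along every unbounded feasible direction, so there is no improving ray and the maximum is attained at a vertex.

The maximum is at (0, 19/5). Substituting into each constraint, equality holds for (i) and (v); the remaining constraints have slack.

(i) and (v)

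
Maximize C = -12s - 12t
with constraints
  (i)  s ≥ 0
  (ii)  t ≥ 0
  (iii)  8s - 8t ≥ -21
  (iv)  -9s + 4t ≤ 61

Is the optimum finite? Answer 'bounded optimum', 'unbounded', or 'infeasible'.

Vertices and C = -12s - 12t:
  (0, 0) → C = 0
  (0, 21/8) → C = -63/2
The feasible region has finitely many vertices and no improving ray; the maximum is 0 at (0, 0).

bounded optimum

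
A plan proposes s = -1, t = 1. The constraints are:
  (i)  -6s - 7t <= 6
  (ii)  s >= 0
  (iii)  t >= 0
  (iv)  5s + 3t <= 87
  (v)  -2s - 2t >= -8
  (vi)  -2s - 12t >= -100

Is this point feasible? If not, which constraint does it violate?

Constraint (ii): s = -1, which is not ≥ 0. All other constraints are satisfied.

not feasible — violates (ii)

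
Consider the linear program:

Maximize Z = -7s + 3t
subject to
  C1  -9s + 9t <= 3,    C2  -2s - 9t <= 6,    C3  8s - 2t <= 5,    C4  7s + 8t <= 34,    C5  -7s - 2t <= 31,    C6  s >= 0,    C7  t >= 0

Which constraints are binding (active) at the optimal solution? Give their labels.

Feasible corners and Z = -7s + 3t:
  (17/18, 23/18) → Z = -25/9
  (0, 1/3) → Z = 1
  (5/8, 0) → Z = -35/8
  (0, 0) → Z = 0

The maximum is at (0, 1/3). Substituting into each constraint, equality holds for C1 and C6; the remaining constraints have slack.

C1 and C6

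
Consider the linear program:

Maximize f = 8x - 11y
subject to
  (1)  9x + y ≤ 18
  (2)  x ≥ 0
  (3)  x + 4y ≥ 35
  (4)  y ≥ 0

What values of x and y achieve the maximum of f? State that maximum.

x = 37/35, y = 297/35, maximum f = -2971/35

Corner points and f = 8x - 11y:
  (0, 18) → f = -198
  (37/35, 297/35) → f = -2971/35
  (0, 35/4) → f = -385/4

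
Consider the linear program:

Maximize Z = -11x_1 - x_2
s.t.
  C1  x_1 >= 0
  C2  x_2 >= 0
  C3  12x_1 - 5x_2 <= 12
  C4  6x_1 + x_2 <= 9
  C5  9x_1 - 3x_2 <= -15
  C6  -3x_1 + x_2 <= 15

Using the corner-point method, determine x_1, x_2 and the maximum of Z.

x_1 = 0, x_2 = 5, maximum Z = -5

Corner points and Z = -11x_1 - x_2:
  (0, 9) → Z = -9
  (0, 5) → Z = -5
  (4/9, 19/3) → Z = -101/9

The optimum lies where x_1 = 0 and 9x_1 - 3x_2 = -15.
Solving simultaneously gives x_1 = 0, x_2 = 5.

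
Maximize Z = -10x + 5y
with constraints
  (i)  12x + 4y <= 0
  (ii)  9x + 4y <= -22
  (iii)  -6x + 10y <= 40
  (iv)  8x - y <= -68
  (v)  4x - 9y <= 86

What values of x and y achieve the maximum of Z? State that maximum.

Vertices and Z = -10x + 5y:
  (-320/37, -44/37) → Z = 2980/37
  (-610/7, -338/7) → Z = 630
  (-349/34, -240/17) → Z = 545/17

x = -610/7, y = -338/7, maximum Z = 630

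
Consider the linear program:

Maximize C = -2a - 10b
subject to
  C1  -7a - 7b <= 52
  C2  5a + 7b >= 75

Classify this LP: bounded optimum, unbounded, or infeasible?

unbounded

From the feasible point (-127/2, 785/14), moving in the direction (7, -5) keeps every constraint satisfied while C increases without bound.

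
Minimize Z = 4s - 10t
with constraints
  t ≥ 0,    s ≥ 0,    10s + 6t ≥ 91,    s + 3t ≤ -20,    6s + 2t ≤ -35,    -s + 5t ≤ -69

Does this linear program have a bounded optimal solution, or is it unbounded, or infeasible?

infeasible

The boundaries 6s + 2t = -35 and -s + 5t = -69 meet at (-37/32, -449/32), but that point violates t ≥ 0. Every candidate vertex is excluded by some other constraint, so the feasible region is empty.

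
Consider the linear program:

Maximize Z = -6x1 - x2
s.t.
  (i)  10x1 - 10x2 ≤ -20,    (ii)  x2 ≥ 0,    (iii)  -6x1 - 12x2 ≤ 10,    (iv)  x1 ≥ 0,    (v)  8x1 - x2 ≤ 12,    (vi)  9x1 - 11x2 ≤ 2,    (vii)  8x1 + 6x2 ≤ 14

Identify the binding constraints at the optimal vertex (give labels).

Corner points and Z = -6x1 - x2:
  (0, 2) → Z = -2
  (1/7, 15/7) → Z = -3
  (0, 7/3) → Z = -7/3

The maximum is at (0, 2). Substituting into each constraint, equality holds for (i) and (iv); the remaining constraints have slack.

(i) and (iv)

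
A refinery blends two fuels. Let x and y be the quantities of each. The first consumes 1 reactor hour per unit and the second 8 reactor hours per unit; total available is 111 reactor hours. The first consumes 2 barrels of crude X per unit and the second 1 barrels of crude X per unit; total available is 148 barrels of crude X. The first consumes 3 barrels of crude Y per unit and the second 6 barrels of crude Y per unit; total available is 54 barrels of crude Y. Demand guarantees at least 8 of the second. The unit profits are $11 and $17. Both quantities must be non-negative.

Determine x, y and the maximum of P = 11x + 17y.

x = 2, y = 8, maximum P = 158

Corner points and P = 11x + 17y:
  (0, 9) → P = 153
  (0, 8) → P = 136
  (2, 8) → P = 158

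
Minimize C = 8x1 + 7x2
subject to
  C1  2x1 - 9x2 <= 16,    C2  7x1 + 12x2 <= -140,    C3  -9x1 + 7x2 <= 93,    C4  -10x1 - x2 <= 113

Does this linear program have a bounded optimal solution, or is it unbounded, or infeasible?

infeasible

The boundaries 2x1 - 9x2 = 16 and 7x1 + 12x2 = -140 meet at (-356/29, -392/87), but that point violates -10x1 - x2 ≤ 113. Every candidate vertex is excluded by some other constraint, so the feasible region is empty.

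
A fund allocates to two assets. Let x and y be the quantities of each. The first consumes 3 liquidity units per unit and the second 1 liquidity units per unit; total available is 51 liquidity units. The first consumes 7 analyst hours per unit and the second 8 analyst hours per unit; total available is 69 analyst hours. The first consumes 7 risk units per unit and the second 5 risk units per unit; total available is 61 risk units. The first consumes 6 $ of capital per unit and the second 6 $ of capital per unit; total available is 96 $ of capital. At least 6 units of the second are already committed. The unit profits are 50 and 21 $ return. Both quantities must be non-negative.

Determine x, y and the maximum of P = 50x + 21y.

Extreme points and P = 50x + 21y:
  (0, 69/8) → P = 1449/8
  (0, 6) → P = 126
  (3, 6) → P = 276

x = 3, y = 6, maximum P = 276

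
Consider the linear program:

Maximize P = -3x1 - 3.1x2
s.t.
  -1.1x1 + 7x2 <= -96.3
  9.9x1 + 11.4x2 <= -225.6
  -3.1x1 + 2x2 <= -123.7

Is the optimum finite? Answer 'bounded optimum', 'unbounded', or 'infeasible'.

From the feasible point (15983/919, -64133/1838), moving in the direction (-2, -3.1) keeps every constraint satisfied while P increases without bound.

unbounded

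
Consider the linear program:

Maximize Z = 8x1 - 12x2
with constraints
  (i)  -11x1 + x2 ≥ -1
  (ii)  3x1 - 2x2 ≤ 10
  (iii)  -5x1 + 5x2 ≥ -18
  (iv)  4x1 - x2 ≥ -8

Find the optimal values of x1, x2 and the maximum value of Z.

Vertices and Z = 8x1 - 12x2:
  (-13/50, -193/50) → Z = 1106/25
  (9/7, 92/7) → Z = -1032/7
  (-58/15, -112/15) → Z = 176/3

The binding constraints are -5x1 + 5x2 = -18 and 4x1 - x2 = -8.
Solving simultaneously gives x1 = -58/15, x2 = -112/15.

x1 = -58/15, x2 = -112/15, maximum Z = 176/3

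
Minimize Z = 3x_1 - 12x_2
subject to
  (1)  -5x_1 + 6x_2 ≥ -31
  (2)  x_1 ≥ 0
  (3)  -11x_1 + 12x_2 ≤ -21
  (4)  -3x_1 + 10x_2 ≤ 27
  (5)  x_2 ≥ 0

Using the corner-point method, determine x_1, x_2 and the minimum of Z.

Vertices and Z = 3x_1 - 12x_2:
  (59/4, 57/8) → Z = -165/4
  (31/5, 0) → Z = 93/5
  (267/37, 180/37) → Z = -1359/37
  (21/11, 0) → Z = 63/11

x_1 = 59/4, x_2 = 57/8, minimum Z = -165/4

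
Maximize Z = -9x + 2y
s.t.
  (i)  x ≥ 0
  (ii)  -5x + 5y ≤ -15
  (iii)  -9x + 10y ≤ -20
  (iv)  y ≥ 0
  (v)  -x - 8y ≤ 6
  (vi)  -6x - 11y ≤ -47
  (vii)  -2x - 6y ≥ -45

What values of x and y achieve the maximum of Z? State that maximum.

Vertices and Z = -9x + 2y:
  (80/17, 29/17) → Z = -662/17
  (63/8, 39/8) → Z = -489/8
  (47/6, 0) → Z = -141/2
  (45/2, 0) → Z = -405/2

The binding constraints are -5x + 5y = -15 and -6x - 11y = -47.
Solving simultaneously gives x = 80/17, y = 29/17.

x = 80/17, y = 29/17, maximum Z = -662/17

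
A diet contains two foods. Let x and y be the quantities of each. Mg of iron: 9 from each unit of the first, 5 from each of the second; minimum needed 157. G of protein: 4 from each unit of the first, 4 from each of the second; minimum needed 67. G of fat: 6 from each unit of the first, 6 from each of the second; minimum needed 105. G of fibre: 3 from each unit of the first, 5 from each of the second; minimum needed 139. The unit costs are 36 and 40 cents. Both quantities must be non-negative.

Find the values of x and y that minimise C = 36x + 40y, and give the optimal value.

Extreme points and C = 36x + 40y:
  (0, 157/5) → C = 1256
  (139/3, 0) → C = 1668
  (3, 26) → C = 1148
The feasible region is unbounded (it extends along (0, 1), (1, 0)), but C strictly increases along every unbounded feasible direction, so there is no improving ray and the minimum is attained at a vertex.

The binding constraints are 9x + 5y = 157 and 3x + 5y = 139.
Solving simultaneously gives x = 3, y = 26.

x = 3, y = 26, minimum C = 1148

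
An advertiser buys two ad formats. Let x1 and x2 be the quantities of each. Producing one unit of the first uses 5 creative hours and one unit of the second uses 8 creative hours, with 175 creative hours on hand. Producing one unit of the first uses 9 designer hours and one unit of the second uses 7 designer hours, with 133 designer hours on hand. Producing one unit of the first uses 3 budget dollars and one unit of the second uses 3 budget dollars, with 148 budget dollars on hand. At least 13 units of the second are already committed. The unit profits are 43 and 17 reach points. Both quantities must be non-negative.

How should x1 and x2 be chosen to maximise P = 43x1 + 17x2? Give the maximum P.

Extreme points and P = 43x1 + 17x2:
  (0, 19) → P = 323
  (0, 13) → P = 221
  (14/3, 13) → P = 1265/3

The binding constraints are 9x1 + 7x2 = 133 and x2 = 13.
Solving simultaneously gives x1 = 14/3, x2 = 13.

x1 = 14/3, x2 = 13, maximum P = 1265/3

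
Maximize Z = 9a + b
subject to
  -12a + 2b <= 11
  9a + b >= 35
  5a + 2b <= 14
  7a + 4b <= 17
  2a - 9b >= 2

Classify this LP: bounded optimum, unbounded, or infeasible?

unbounded

From the feasible point (56/13, -49/13), moving in the direction (2, -5) keeps every constraint satisfied while Z increases without bound.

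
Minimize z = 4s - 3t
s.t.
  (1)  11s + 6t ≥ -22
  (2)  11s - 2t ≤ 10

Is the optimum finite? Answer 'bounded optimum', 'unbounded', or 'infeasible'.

unbounded

From the feasible point (2/11, -4), moving in the direction (-6, 11) keeps every constraint satisfied while z decreases without bound.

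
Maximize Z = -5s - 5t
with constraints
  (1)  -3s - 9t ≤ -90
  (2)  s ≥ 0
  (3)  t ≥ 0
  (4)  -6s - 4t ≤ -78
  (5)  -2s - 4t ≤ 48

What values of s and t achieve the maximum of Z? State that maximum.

s = 57/7, t = 51/7, maximum Z = -540/7

Extreme points and Z = -5s - 5t:
  (30, 0) → Z = -150
  (57/7, 51/7) → Z = -540/7
  (0, 39/2) → Z = -195/2
The feasible region is unbounded (it extends along (0, 1), (1, 0)), but Z strictly decreases along every unbounded feasible direction, so there is no improving ray and the maximum is attained at a vertex.

The optimum lies where -3s - 9t = -90 and -6s - 4t = -78.
Solving simultaneously gives s = 57/7, t = 51/7.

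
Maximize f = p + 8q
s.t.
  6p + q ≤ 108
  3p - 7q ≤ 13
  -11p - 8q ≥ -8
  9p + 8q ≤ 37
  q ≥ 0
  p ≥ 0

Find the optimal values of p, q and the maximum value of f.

Feasible corners and f = p + 8q:
  (8/11, 0) → f = 8/11
  (0, 1) → f = 8
  (0, 0) → f = 0

p = 0, q = 1, maximum f = 8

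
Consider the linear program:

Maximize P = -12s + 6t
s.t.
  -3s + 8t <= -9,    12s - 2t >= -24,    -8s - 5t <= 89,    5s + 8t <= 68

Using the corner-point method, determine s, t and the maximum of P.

Corner points and P = -12s + 6t:
  (-7/3, -2) → P = 16
  (77/8, 159/64) → P = -3219/32
  (-149/38, -219/19) → P = -420/19
The feasible region is unbounded (it extends along (5, -8), (8, -5)), but P strictly decreases along every unbounded feasible direction, so there is no improving ray and the maximum is attained at a vertex.

The binding constraints are -3s + 8t = -9 and 12s - 2t = -24.
Solving simultaneously gives s = -7/3, t = -2.

s = -7/3, t = -2, maximum P = 16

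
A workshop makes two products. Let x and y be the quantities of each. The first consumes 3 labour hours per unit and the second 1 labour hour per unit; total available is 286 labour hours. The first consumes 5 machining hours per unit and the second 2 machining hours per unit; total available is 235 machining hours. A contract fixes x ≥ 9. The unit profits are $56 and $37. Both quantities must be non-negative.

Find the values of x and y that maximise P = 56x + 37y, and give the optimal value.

Extreme points and P = 56x + 37y:
  (47, 0) → P = 2632
  (9, 0) → P = 504
  (9, 95) → P = 4019

x = 9, y = 95, maximum P = 4019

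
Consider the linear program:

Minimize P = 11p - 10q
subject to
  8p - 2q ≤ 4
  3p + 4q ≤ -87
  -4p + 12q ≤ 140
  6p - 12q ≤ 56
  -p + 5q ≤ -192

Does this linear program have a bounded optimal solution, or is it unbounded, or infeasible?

From the feasible point (-751/2, -227/2), moving in the direction (-12, -6) keeps every constraint satisfied while P decreases without bound.

unbounded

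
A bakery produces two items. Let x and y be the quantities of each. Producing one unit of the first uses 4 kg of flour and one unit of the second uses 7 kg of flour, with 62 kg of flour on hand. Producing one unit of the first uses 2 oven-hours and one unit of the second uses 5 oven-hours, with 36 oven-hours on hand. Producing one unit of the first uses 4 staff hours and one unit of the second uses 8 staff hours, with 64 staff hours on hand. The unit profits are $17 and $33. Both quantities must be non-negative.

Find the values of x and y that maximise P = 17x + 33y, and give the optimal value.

Extreme points and P = 17x + 33y:
  (0, 0) → P = 0
  (0, 36/5) → P = 1188/5
  (31/2, 0) → P = 527/2
  (12, 2) → P = 270
  (8, 4) → P = 268

The binding constraints are 4x + 7y = 62 and 4x + 8y = 64.
Solving simultaneously gives x = 12, y = 2.

x = 12, y = 2, maximum P = 270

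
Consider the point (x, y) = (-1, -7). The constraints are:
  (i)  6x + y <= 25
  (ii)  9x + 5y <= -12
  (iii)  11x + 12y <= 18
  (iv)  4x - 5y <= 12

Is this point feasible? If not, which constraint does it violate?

Constraint (iv): 4x - 5y = 31, which is not ≤ 12. All other constraints are satisfied.

not feasible — violates (iv)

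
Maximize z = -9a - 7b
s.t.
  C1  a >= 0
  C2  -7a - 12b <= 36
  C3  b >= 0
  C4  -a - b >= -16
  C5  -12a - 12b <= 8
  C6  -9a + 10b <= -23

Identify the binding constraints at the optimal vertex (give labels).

Corner points and z = -9a - 7b:
  (16, 0) → z = -144
  (23/9, 0) → z = -23
  (183/19, 121/19) → z = -2494/19

The maximum is at (23/9, 0). Substituting into each constraint, equality holds for C3 and C6; the remaining constraints have slack.

C3 and C6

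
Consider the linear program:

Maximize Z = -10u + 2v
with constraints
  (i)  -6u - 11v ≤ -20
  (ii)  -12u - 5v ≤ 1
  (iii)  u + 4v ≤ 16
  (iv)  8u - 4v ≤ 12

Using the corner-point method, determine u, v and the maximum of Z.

u = -84/43, v = 193/43, maximum Z = 1226/43

Corner points and Z = -10u + 2v:
  (-37/34, 41/17) → Z = 267/17
  (53/28, 11/14) → Z = -243/14
  (-84/43, 193/43) → Z = 1226/43
  (28/9, 29/9) → Z = -74/3

The optimum lies where -12u - 5v = 1 and u + 4v = 16.
Solving simultaneously gives u = -84/43, v = 193/43.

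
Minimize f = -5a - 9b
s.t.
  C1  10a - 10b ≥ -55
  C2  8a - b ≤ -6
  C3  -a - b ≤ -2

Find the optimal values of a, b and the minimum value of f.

a = -1/14, b = 38/7, minimum f = -97/2

Vertices and f = -5a - 9b:
  (-1/14, 38/7) → f = -97/2
  (-7/4, 15/4) → f = -25
  (-4/9, 22/9) → f = -178/9

The binding constraints are 10a - 10b = -55 and 8a - b = -6.
Solving simultaneously gives a = -1/14, b = 38/7.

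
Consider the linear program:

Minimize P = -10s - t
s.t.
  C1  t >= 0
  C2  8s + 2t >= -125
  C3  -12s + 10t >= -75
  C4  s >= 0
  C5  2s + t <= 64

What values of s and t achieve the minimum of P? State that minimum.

s = 715/32, t = 309/16, minimum P = -971/4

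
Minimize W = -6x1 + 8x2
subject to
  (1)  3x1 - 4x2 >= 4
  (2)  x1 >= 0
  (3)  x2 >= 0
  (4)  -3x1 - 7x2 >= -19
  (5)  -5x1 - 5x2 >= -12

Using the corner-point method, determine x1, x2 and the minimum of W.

Extreme points and W = -6x1 + 8x2:
  (4/3, 0) → W = -8
  (68/35, 16/35) → W = -8
  (12/5, 0) → W = -72/5

The optimum lies where x2 = 0 and -5x1 - 5x2 = -12.
Solving simultaneously gives x1 = 12/5, x2 = 0.

x1 = 12/5, x2 = 0, minimum W = -72/5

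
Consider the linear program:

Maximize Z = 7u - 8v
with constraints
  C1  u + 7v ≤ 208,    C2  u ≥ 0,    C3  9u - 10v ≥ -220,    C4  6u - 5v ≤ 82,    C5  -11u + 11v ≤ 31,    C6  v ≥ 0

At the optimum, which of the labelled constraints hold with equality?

C4 and C6

Extreme points and Z = 7u - 8v:
  (1614/47, 1166/47) → Z = 1970/47
  (2071/88, 2319/88) → Z = -4055/88
  (0, 31/11) → Z = -248/11
  (0, 0) → Z = 0
  (41/3, 0) → Z = 287/3

The maximum is at (41/3, 0). Substituting into each constraint, equality holds for C4 and C6; the remaining constraints have slack.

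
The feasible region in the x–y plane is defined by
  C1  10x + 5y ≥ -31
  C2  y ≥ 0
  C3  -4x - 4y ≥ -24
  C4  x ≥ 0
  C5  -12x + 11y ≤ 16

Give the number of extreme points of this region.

4

Intersecting each pair of boundary lines and keeping only the points that satisfy every inequality leaves:
  (6, 0)
  (0, 0)
  (50/23, 88/23)
  (0, 16/11)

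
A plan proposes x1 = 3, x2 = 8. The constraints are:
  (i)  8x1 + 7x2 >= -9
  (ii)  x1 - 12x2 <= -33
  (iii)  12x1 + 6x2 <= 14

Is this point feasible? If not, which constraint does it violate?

not feasible — violates (iii)

Constraint (iii): 12x1 + 6x2 = 84, which is not ≤ 14. All other constraints are satisfied.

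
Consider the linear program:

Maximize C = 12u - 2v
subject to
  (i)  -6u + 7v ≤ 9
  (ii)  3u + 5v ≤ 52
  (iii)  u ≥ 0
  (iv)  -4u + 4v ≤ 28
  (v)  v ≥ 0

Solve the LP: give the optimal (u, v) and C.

u = 52/3, v = 0, maximum C = 208

At the optimal vertex, 3u + 5v = 52 and v = 0.
Solving simultaneously gives u = 52/3, v = 0.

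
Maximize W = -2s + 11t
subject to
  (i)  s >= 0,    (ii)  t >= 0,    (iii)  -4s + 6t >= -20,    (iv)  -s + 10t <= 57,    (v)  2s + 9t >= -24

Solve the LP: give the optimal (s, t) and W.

s = 0, t = 57/10, maximum W = 627/10

Vertices and W = -2s + 11t:
  (0, 0) → W = 0
  (0, 57/10) → W = 627/10
  (5, 0) → W = -10
  (271/17, 124/17) → W = 822/17

The binding constraints are s = 0 and -s + 10t = 57.
Solving simultaneously gives s = 0, t = 57/10.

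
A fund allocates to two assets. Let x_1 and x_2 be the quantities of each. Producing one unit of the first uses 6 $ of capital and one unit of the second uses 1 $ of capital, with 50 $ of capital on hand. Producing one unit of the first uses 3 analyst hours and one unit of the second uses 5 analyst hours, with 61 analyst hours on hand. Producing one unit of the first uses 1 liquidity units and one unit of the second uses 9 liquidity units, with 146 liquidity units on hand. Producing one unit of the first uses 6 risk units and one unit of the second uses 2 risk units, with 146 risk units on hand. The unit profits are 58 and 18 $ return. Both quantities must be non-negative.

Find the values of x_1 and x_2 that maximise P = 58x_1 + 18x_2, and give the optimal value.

Corner points and P = 58x_1 + 18x_2:
  (0, 0) → P = 0
  (0, 61/5) → P = 1098/5
  (25/3, 0) → P = 1450/3
  (7, 8) → P = 550

x_1 = 7, x_2 = 8, maximum P = 550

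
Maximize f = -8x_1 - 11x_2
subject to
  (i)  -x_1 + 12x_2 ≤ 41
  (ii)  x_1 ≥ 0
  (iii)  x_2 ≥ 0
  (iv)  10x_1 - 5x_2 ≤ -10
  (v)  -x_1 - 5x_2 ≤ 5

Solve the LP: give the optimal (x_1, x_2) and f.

x_1 = 0, x_2 = 2, maximum f = -22

Feasible corners and f = -8x_1 - 11x_2:
  (0, 41/12) → f = -451/12
  (17/23, 80/23) → f = -1016/23
  (0, 2) → f = -22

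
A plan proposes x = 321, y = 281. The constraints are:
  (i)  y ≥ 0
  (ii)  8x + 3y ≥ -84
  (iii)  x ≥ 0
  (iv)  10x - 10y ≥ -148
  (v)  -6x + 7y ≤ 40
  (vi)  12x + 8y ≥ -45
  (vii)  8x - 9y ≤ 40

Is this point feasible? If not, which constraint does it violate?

not feasible — violates (v)

Constraint (v): -6x + 7y = 41, which is not ≤ 40. All other constraints are satisfied.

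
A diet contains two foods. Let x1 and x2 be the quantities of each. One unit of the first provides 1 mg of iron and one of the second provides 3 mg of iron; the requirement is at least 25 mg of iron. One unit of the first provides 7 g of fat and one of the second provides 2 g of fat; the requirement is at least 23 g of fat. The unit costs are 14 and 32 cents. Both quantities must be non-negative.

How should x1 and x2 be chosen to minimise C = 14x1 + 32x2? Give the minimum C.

x1 = 1, x2 = 8, minimum C = 270

Corner points and C = 14x1 + 32x2:
  (0, 23/2) → C = 368
  (25, 0) → C = 350
  (1, 8) → C = 270
The feasible region is unbounded (it extends along (0, 1), (1, 0)), but C strictly increases along every unbounded feasible direction, so there is no improving ray and the minimum is attained at a vertex.

The optimum lies where x1 + 3x2 = 25 and 7x1 + 2x2 = 23.
Solving simultaneously gives x1 = 1, x2 = 8.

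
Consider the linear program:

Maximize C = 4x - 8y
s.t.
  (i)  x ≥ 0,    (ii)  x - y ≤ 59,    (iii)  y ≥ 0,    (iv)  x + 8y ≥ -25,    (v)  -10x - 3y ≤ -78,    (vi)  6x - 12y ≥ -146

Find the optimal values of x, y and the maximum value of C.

x = 59, y = 0, maximum C = 236

Corner points and C = 4x - 8y:
  (59, 0) → C = 236
  (427/3, 250/3) → C = -292/3
  (39/5, 0) → C = 156/5
  (83/23, 964/69) → C = -292/3

At the optimal vertex, x - y = 59 and y = 0.
Solving simultaneously gives x = 59, y = 0.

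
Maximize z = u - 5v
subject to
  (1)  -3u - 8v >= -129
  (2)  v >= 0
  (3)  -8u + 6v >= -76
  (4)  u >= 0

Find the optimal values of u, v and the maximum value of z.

Extreme points and z = u - 5v:
  (691/41, 402/41) → z = -1319/41
  (0, 129/8) → z = -645/8
  (19/2, 0) → z = 19/2
  (0, 0) → z = 0

The binding constraints are v = 0 and -8u + 6v = -76.
Solving simultaneously gives u = 19/2, v = 0.

u = 19/2, v = 0, maximum z = 19/2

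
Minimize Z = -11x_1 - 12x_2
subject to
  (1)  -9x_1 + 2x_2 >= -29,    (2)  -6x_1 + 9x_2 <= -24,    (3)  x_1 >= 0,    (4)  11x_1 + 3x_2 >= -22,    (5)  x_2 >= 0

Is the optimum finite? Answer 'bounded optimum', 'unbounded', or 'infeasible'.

infeasible

The boundaries -9x_1 + 2x_2 = -29 and -6x_1 + 9x_2 = -24 meet at (71/23, -14/23), but that point violates x_2 ≥ 0. Every candidate vertex is excluded by some other constraint, so the feasible region is empty.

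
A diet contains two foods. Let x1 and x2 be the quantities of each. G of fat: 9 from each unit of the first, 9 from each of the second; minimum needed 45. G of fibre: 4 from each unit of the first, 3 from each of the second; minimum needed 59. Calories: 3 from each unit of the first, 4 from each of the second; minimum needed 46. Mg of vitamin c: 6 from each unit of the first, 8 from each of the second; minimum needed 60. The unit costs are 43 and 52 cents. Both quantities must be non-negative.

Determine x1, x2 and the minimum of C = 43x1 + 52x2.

x1 = 14, x2 = 1, minimum C = 654

The feasible region is unbounded (it extends along (0, 1), (1, 0)), but C strictly increases along every unbounded feasible direction, so there is no improving ray and the minimum is attained at a vertex.

The binding constraints are 4x1 + 3x2 = 59 and 3x1 + 4x2 = 46.
Solving simultaneously gives x1 = 14, x2 = 1.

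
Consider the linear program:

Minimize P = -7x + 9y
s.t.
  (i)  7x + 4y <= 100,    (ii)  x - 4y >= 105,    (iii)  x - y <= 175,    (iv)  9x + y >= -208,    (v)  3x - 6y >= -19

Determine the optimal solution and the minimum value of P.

Corner points and P = -7x + 9y:
  (205/8, -635/32) → P = -11455/32
  (800/11, -1125/11) → P = -15725/11
  (-727/37, -1153/37) → P = -5288/37
  (-33/10, -1783/10) → P = -7908/5

x = -33/10, y = -1783/10, minimum P = -7908/5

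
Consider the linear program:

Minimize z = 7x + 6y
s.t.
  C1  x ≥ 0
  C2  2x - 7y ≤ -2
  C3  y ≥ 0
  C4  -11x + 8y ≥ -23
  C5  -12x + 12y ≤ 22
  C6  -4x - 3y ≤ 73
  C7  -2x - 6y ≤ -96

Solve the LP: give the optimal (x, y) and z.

x = 85/8, y = 299/24, minimum z = 1193/8

Feasible corners and z = 7x + 6y:
  (113/9, 259/18) → z = 1568/9
  (453/41, 505/41) → z = 6201/41
  (85/8, 299/24) → z = 1193/8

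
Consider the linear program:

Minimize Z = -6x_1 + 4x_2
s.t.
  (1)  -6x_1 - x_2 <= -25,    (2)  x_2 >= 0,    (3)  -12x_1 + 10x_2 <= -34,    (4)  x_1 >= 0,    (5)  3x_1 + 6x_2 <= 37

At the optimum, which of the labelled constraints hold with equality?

(2) and (5)

Corner points and Z = -6x_1 + 4x_2:
  (25/6, 0) → Z = -25
  (71/18, 4/3) → Z = -55/3
  (37/3, 0) → Z = -74
  (287/51, 57/17) → Z = -346/17

The minimum is at (37/3, 0). Substituting into each constraint, equality holds for (2) and (5); the remaining constraints have slack.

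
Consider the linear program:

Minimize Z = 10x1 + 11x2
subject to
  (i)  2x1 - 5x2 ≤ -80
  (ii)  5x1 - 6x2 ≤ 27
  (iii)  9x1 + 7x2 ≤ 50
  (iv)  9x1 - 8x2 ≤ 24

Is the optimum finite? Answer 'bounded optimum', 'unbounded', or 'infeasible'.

unbounded

From the feasible point (-310/59, 820/59), moving in the direction (-5, -2) keeps every constraint satisfied while Z decreases without bound.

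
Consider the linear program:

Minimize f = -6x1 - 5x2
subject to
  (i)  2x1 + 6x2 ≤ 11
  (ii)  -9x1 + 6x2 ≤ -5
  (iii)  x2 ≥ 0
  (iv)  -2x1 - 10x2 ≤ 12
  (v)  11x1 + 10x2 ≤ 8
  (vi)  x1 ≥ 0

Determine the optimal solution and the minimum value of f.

Vertices and f = -6x1 - 5x2:
  (5/9, 0) → f = -10/3
  (49/78, 17/156) → f = -673/156
  (8/11, 0) → f = -48/11

x1 = 8/11, x2 = 0, minimum f = -48/11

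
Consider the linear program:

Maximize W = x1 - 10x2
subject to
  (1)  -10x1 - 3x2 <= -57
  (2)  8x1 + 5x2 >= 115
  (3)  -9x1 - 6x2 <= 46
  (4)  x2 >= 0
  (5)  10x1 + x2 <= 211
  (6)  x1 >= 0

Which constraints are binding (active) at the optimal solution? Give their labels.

Corner points and W = x1 - 10x2:
  (115/8, 0) → W = 115/8
  (0, 23) → W = -230
  (211/10, 0) → W = 211/10
  (0, 211) → W = -2110

The maximum is at (211/10, 0). Substituting into each constraint, equality holds for (4) and (5); the remaining constraints have slack.

(4) and (5)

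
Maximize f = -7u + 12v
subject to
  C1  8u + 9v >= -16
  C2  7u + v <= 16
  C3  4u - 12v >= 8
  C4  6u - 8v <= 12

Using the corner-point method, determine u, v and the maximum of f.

u = -10/11, v = -32/33, maximum f = -58/11

Corner points and f = -7u + 12v:
  (-10/11, -32/33) → f = -58/11
  (-10/59, -96/59) → f = -1082/59
  (2, 0) → f = -14

The binding constraints are 8u + 9v = -16 and 4u - 12v = 8.
Solving simultaneously gives u = -10/11, v = -32/33.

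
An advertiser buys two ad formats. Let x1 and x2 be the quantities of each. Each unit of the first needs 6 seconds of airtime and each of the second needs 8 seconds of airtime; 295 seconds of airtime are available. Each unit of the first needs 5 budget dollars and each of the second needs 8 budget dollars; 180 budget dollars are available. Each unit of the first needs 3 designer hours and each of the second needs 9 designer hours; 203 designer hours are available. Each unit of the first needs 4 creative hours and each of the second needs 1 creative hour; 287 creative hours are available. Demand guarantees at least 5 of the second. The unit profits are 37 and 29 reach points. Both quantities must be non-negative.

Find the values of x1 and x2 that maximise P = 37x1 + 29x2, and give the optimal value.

x1 = 28, x2 = 5, maximum P = 1181

Feasible corners and P = 37x1 + 29x2:
  (0, 45/2) → P = 1305/2
  (0, 5) → P = 145
  (28, 5) → P = 1181

The optimum lies where 5x1 + 8x2 = 180 and x2 = 5.
Solving simultaneously gives x1 = 28, x2 = 5.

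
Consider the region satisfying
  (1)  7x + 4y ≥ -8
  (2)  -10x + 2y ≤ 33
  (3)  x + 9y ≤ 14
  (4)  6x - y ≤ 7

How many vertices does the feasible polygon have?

Of the 6 pairwise boundary intersections, those satisfying every inequality are:
  (-128/59, 106/59)
  (20/31, -97/31)
  (7/5, 7/5)

3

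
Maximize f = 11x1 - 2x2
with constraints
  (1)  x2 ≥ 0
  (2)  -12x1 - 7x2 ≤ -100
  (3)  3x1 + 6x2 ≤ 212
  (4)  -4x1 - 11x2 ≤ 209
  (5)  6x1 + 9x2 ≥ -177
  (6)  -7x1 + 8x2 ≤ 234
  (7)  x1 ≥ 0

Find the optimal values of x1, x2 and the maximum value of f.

Extreme points and f = 11x1 - 2x2:
  (25/3, 0) → f = 275/3
  (212/3, 0) → f = 2332/3
  (0, 100/7) → f = -200/7
  (146/33, 1093/33) → f = -580/33
  (0, 117/4) → f = -117/2

x1 = 212/3, x2 = 0, maximum f = 2332/3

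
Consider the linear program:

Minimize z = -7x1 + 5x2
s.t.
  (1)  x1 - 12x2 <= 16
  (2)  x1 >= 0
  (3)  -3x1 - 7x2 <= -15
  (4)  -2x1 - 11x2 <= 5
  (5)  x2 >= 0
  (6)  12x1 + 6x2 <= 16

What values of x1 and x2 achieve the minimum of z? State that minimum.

x1 = 1/3, x2 = 2, minimum z = 23/3

Corner points and z = -7x1 + 5x2:
  (0, 15/7) → z = 75/7
  (0, 8/3) → z = 40/3
  (1/3, 2) → z = 23/3

The binding constraints are -3x1 - 7x2 = -15 and 12x1 + 6x2 = 16.
Solving simultaneously gives x1 = 1/3, x2 = 2.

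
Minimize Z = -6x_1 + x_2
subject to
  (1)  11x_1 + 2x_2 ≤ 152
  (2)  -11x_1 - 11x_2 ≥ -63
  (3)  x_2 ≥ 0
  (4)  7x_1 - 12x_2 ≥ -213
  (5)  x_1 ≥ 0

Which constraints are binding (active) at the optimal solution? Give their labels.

(2) and (3)

Vertices and Z = -6x_1 + x_2:
  (63/11, 0) → Z = -378/11
  (0, 63/11) → Z = 63/11
  (0, 0) → Z = 0

The minimum is at (63/11, 0). Substituting into each constraint, equality holds for (2) and (3); the remaining constraints have slack.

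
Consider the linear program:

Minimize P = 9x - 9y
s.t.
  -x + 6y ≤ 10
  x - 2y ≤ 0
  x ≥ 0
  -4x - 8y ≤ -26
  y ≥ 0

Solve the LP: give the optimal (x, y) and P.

Corner points and P = 9x - 9y:
  (5, 5/2) → P = 45/2
  (19/8, 33/16) → P = 45/16
  (13/4, 13/8) → P = 117/8

x = 19/8, y = 33/16, minimum P = 45/16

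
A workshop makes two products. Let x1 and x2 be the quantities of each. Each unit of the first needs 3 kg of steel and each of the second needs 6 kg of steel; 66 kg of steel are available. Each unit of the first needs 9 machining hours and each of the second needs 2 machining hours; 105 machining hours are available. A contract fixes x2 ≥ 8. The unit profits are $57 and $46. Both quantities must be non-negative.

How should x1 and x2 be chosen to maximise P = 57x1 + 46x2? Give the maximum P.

x1 = 6, x2 = 8, maximum P = 710

Vertices and P = 57x1 + 46x2:
  (0, 11) → P = 506
  (0, 8) → P = 368
  (6, 8) → P = 710

The binding constraints are 3x1 + 6x2 = 66 and x2 = 8.
Solving simultaneously gives x1 = 6, x2 = 8.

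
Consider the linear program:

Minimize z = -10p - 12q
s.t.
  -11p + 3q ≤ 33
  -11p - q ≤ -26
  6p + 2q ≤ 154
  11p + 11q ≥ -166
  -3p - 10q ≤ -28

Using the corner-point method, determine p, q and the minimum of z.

p = 99/10, q = 473/10, minimum z = -3333/5

Feasible corners and z = -10p - 12q:
  (45/44, 59/4) → z = -4119/22
  (99/10, 473/10) → z = -3333/5
  (232/107, 230/107) → z = -5080/107
  (742/27, -49/9) → z = -5656/27

The optimum lies where -11p + 3q = 33 and 6p + 2q = 154.
Solving simultaneously gives p = 99/10, q = 473/10.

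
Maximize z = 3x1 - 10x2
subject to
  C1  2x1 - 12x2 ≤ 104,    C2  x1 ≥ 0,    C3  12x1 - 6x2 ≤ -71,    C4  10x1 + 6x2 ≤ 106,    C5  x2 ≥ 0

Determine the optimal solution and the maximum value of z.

Extreme points and z = 3x1 - 10x2:
  (0, 71/6) → z = -355/3
  (0, 53/3) → z = -530/3
  (35/22, 991/66) → z = -9595/66

The optimum lies where x1 = 0 and 12x1 - 6x2 = -71.
Solving simultaneously gives x1 = 0, x2 = 71/6.

x1 = 0, x2 = 71/6, maximum z = -355/3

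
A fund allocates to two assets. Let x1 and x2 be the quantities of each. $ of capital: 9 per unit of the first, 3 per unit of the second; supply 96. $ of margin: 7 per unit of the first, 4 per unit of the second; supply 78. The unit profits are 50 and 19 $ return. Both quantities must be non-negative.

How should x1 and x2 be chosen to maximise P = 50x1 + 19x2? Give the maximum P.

x1 = 10, x2 = 2, maximum P = 538

Feasible corners and P = 50x1 + 19x2:
  (0, 0) → P = 0
  (0, 39/2) → P = 741/2
  (32/3, 0) → P = 1600/3
  (10, 2) → P = 538

The optimum lies where 9x1 + 3x2 = 96 and 7x1 + 4x2 = 78.
Solving simultaneously gives x1 = 10, x2 = 2.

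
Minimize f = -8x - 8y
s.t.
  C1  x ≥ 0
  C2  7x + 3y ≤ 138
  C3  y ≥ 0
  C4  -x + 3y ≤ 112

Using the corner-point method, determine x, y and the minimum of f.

Feasible corners and f = -8x - 8y:
  (0, 0) → f = 0
  (0, 112/3) → f = -896/3
  (138/7, 0) → f = -1104/7
  (13/4, 461/12) → f = -1000/3

The binding constraints are 7x + 3y = 138 and -x + 3y = 112.
Solving simultaneously gives x = 13/4, y = 461/12.

x = 13/4, y = 461/12, minimum f = -1000/3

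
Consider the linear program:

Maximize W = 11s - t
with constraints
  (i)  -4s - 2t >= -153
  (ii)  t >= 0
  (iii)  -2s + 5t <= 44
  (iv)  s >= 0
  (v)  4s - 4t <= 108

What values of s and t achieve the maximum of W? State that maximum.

s = 69/2, t = 15/2, maximum W = 372

Corner points and W = 11s - t:
  (677/24, 241/12) → W = 6965/24
  (69/2, 15/2) → W = 372
  (0, 0) → W = 0
  (27, 0) → W = 297
  (0, 44/5) → W = -44/5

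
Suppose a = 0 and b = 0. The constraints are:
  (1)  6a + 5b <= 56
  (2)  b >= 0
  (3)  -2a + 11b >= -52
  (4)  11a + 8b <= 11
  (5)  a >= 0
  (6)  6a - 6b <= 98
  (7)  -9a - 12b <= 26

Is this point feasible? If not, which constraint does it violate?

feasible

(1): 0 ≤ 56 ✓
(2): 0 ≥ 0 ✓
(3): 0 ≥ -52 ✓
(4): 0 ≤ 11 ✓
(5): 0 ≥ 0 ✓
(6): 0 ≤ 98 ✓
(7): 0 ≤ 26 ✓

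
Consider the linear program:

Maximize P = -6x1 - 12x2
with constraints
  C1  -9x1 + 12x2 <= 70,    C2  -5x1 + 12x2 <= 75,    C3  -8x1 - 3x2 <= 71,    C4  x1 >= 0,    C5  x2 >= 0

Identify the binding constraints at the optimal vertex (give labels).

C4 and C5

Feasible corners and P = -6x1 - 12x2:
  (5/4, 325/48) → P = -355/4
  (0, 35/6) → P = -70
  (0, 0) → P = 0
The feasible region is unbounded (it extends along (1, 0), (12, 5)), but P strictly decreases along every unbounded feasible direction, so there is no improving ray and the maximum is attained at a vertex.

The maximum is at (0, 0). Substituting into each constraint, equality holds for C4 and C5; the remaining constraints have slack.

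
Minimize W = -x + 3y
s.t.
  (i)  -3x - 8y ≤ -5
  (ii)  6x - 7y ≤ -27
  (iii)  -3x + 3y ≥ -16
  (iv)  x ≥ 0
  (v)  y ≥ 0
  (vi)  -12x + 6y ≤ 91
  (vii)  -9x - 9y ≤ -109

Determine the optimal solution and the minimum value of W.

Vertices and W = -x + 3y:
  (193/3, 59) → W = 338/3
  (40/9, 23/3) → W = 167/9
  (0, 91/6) → W = 91/2
  (0, 109/9) → W = 109/3
The feasible region is unbounded (it extends along (1, 2), (1, 1)), but W strictly increases along every unbounded feasible direction, so there is no improving ray and the minimum is attained at a vertex.

The optimum lies where 6x - 7y = -27 and -9x - 9y = -109.
Solving simultaneously gives x = 40/9, y = 23/3.

x = 40/9, y = 23/3, minimum W = 167/9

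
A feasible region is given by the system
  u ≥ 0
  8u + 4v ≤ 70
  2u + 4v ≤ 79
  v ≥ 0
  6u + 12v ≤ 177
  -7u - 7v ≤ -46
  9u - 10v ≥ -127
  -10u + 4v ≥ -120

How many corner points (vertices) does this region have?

The feasible vertices (each the meet of two boundaries and inside every other half-plane) are:
  (0, 46/7)
  (0, 127/10)
  (35/4, 0)
  (11/6, 83/6)
  (46/7, 0)
  (41/28, 785/56)

6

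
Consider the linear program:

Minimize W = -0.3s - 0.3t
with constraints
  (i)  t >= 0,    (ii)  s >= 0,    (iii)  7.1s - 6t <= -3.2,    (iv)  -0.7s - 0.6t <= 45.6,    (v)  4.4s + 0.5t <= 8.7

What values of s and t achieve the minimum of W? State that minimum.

Corner points and W = -0.3s - 0.3t:
  (0, 8/15) → W = -4/25
  (0, 87/5) → W = -261/50
  (1012/599, 1517/599) → W = -7587/5990

s = 0, t = 17.4, minimum W = -5.22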